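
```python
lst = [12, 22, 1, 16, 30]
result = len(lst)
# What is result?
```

Trace:
`lst = [12, 22, 1, 16, 30]` → lst = [12, 22, 1, 16, 30]
`result = len(lst)` → result = 5
So result = 5

Answer: 5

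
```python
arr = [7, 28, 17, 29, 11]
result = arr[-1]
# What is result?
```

Trace:
`arr = [7, 28, 17, 29, 11]` → arr = [7, 28, 17, 29, 11]
`result = arr[-1]` → result = 11
So result = 11

Answer: 11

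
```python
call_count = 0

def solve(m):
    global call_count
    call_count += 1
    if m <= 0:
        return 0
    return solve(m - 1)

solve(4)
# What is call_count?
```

Linear recursion stepping by 1: 5 calls from m=4 down to ≤0.

Answer: 5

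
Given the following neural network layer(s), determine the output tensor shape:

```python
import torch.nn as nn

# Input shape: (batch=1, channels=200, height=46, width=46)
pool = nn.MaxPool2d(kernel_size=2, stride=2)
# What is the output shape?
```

Input: (1, 200, 46, 46) -> Output: (1, 200, 23, 23)

Answer: (1, 200, 23, 23)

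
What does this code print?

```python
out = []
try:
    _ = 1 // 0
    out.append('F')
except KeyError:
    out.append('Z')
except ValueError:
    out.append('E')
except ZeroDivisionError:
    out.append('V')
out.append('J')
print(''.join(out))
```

Execution trace: 'V' (except ZeroDivisionError) → 'J' (after the try/except). Output: VJ

Answer: VJ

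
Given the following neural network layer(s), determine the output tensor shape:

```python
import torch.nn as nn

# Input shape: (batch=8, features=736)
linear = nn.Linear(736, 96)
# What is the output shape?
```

Input: (8, 736) -> Output: (8, 96)

Answer: (8, 96)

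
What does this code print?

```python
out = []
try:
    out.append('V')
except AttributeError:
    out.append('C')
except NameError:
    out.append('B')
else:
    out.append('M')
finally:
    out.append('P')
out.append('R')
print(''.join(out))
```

Execution trace: 'V' (try body, no exception) → 'M' (else) → 'P' (finally) → 'R' (after the try/except). Output: VMPR

Answer: VMPR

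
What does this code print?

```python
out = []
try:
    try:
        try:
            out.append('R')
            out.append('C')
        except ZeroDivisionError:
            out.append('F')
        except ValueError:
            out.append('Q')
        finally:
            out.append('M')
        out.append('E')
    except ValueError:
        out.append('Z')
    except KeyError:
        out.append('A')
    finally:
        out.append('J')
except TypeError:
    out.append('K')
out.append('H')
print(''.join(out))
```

Execution trace: 'R' (inner try body) → 'C' (inner try body, no exception) → 'M' (inner finally) → 'E' (try body, no exception) → 'J' (finally) → 'H' (after the try/except). Output: RCMEJH

Answer: RCMEJH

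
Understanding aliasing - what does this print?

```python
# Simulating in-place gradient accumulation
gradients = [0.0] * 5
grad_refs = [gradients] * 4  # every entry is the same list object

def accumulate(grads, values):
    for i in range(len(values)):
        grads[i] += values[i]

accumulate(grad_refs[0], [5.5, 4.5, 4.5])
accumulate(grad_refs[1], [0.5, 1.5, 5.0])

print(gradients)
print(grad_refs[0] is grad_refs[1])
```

Key concept: gradient accumulation aliasing.
Step by step:
`gradients = [0.0] * 5` → gradients = [0.0, 0.0, 0.0, 0.0, 0.0]
`grad_refs = [gradients] * 4` → grad_refs = [[0.0, 0.0, 0.0, 0.0, 0.0], [0.0, 0.0, 0.0, 0.0, 0.0], [0.0, 0.0, 0.0, 0.0, 0.0], [0.0, 0.0, 0.0, 0.0, 0.0]]
`accumulate(grad_refs[0], [5.5, 4.5, 4.5])` → gradients = [5.5, 4.5, 4.5, 0.0, 0.0]; grad_refs = [[5.5, 4.5, 4.5, 0.0, 0.0], [5.5, 4.5, 4.5, 0.0, 0.0], [5.5, 4.5, 4.5, 0.0, 0.0], [5.5, 4.5, 4.5, 0.0, 0.0]]
`accumulate(grad_refs[1], [0.5, 1.5, 5.0])` → gradients = [6.0, 6.0, 9.5, 0.0, 0.0]; grad_refs = [[6.0, 6.0, 9.5, 0.0, 0.0], [6.0, 6.0, 9.5, 0.0, 0.0], [6.0, 6.0, 9.5, 0.0, 0.0], [6.0, 6.0, 9.5, 0.0, 0.0]]
`print(gradients)` → prints [6.0, 6.0, 9.5, 0.0, 0.0]
`print(grad_refs[0] is grad_refs[1])` → prints True

Answer:
[6.0, 6.0, 9.5, 0.0, 0.0]
True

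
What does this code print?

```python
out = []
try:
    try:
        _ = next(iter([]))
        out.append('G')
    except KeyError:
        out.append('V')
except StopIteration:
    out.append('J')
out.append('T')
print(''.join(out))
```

Execution trace: 'J' (outer except StopIteration) → 'T' (after the try/except). Output: JT

Answer: JT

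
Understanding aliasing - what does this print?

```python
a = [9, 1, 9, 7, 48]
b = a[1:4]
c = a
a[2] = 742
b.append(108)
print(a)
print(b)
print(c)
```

Key concept: slice vs alias.
Step by step:
`a = [9, 1, 9, 7, 48]` → a = [9, 1, 9, 7, 48]
`b = a[1:4]` → b = [1, 9, 7]
`c = a` → c = [9, 1, 9, 7, 48] (same object as a)
`a[2] = 742` → a = [9, 1, 742, 7, 48] (same object as c); c = [9, 1, 742, 7, 48] (same object as a)
`b.append(108)` → b = [1, 9, 7, 108]
`print(a)` → prints [9, 1, 742, 7, 48]
`print(b)` → prints [1, 9, 7, 108]
`print(c)` → prints [9, 1, 742, 7, 48]

Answer:
[9, 1, 742, 7, 48]
[1, 9, 7, 108]
[9, 1, 742, 7, 48]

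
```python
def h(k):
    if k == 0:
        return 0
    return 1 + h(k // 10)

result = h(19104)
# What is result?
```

Count of digits of 19104: 5

Answer: 5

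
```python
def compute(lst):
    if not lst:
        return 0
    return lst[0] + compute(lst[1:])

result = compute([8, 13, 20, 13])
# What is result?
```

8 + 13 + 20 + 13 + 0 = 54

Answer: 54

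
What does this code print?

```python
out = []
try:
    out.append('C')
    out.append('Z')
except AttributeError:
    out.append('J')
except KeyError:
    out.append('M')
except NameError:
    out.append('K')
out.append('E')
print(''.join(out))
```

Execution trace: 'C' (try body) → 'Z' (try body, no exception) → 'E' (after the try/except). Output: CZE

Answer: CZE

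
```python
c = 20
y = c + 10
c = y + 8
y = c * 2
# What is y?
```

Trace:
`c = 20` → c = 20
`y = c + 10` → y = 30
`c = y + 8` → c = 38
`y = c * 2` → y = 76
So y = 76

Answer: 76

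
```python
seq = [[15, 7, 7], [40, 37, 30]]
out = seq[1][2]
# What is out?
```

Trace:
`seq = [[15, 7, 7], [40, 37, 30]]` → seq = [[15, 7, 7], [40, 37, 30]]
`out = seq[1][2]` → out = 30
So out = 30

Answer: 30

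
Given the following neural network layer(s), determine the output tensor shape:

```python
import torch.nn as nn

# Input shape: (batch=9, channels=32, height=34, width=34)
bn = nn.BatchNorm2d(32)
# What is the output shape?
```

Input: (9, 32, 34, 34) -> Output: (9, 32, 34, 34)

Answer: (9, 32, 34, 34)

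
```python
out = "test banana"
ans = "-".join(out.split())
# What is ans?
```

Trace:
`out = "test banana"` → out = 'test banana'
`ans = "-".join(out.split())` → ans = 'test-banana'
So ans = 'test-banana'

Answer: 'test-banana'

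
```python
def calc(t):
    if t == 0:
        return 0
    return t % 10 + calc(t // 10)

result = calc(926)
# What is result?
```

Sum of digits of 926: 6 + 2 + 9 = 17

Answer: 17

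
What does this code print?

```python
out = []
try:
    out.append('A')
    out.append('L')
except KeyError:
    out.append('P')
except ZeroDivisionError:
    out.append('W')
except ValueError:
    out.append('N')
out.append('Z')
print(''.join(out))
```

Execution trace: 'A' (try body) → 'L' (try body, no exception) → 'Z' (after the try/except). Output: ALZ

Answer: ALZ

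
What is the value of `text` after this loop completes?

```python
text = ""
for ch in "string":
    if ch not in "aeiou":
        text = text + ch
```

Remove vowels from 'string'
`text` takes the values: "" → "s" → "st" → "str" → "strn" → "strng"

Answer: "strng"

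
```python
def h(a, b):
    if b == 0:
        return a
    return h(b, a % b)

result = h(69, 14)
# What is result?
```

h(69, 14) -> h(14, 13) -> h(13, 1) -> h(1, 0) -> 1

Answer: 1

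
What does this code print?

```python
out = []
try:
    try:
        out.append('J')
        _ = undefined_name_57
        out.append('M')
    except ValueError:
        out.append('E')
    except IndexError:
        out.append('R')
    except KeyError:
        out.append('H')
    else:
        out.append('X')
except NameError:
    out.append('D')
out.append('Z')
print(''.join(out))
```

Execution trace: 'J' (try body) → 'D' (outer except NameError) → 'Z' (after the try/except). Output: JDZ

Answer: JDZ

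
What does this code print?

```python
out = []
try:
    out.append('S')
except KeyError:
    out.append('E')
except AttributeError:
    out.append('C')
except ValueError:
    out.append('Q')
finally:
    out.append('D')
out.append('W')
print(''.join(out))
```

Execution trace: 'S' (try body, no exception) → 'D' (finally) → 'W' (after the try/except). Output: SDW

Answer: SDW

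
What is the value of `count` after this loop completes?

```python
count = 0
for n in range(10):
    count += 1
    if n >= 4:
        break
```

Loop breaks when n reaches 4, count is 5
`count` takes the values: 0 → 1 → 2 → 3 → 4 → 5

Answer: 5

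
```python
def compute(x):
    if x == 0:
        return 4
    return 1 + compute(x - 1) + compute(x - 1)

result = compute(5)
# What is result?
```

compute(x) = 1 + 2·compute(x-1), compute(0)=4. Closed form: (4+1)·2^5 - 1 = 159.

Answer: 159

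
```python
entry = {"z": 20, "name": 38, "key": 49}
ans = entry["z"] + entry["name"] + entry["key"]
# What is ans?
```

Trace:
`entry = {"z": 20, "name": 38, "key": 49}` → entry = {'z': 20, 'name': 38, 'key': 49}
`ans = entry["z"] + entry["name"] + entry["key"]` → ans = 107
So ans = 107

Answer: 107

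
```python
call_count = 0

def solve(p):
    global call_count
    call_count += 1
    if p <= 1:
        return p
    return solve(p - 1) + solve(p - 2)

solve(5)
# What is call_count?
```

Calls(p) = 1 + Calls(p-1) + Calls(p-2); Calls(0)=Calls(1)=1. For p=5 this gives 15.

Answer: 15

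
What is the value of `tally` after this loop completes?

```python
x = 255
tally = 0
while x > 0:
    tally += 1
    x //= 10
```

Count digits by repeated division by 10
`tally` takes the values: 0 → 1 → 2 → 3

Answer: 3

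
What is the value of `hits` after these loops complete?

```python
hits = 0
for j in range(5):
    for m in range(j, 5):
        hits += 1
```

Upper triangle: 5 + 4 + ... + 1
`hits` takes the values: 0 → 1 → 2 → 3 → 4 → 5 → 6 → 7 → 8 → 9 → 10 → 11 → 12 → 13 → 14 → 15

Answer: 15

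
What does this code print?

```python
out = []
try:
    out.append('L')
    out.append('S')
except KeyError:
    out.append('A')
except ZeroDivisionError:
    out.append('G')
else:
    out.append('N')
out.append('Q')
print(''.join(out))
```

Execution trace: 'L' (try body) → 'S' (try body, no exception) → 'N' (else) → 'Q' (after the try/except). Output: LSNQ

Answer: LSNQ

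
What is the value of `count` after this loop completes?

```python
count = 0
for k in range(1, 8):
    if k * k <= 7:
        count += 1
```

Count numbers where k² ≤ 7
`count` takes the values: 0 → 1 → 2

Answer: 2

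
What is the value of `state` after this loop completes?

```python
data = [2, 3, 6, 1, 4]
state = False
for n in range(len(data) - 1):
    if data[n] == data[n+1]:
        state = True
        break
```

Check consecutive duplicates in [2, 3, 6, 1, 4]
`state` takes the values: False

Answer: False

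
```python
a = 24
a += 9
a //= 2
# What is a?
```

Trace:
`a = 24` → a = 24
`a += 9` → a = 33
`a //= 2` → a = 16
So a = 16

Answer: 16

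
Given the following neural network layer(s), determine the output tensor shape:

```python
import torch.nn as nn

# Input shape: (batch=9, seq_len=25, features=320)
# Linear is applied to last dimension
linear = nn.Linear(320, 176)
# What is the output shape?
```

Input: (9, 25, 320) -> Output: (9, 25, 176)

Answer: (9, 25, 176)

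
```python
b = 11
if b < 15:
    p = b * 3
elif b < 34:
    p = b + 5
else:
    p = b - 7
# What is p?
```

Trace:
`b = 11` → b = 11
`if b < 15: ...` → b < 15 is True → p = 33
So p = 33

Answer: 33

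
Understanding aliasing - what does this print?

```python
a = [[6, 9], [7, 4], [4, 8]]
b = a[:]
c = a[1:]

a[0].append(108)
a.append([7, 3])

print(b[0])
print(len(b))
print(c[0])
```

Key concept: slice with nested mutation.
Step by step:
`a = [[6, 9], [7, 4], [4, 8]]` → a = [[6, 9], [7, 4], [4, 8]]
`b = a[:]` → b = [[6, 9], [7, 4], [4, 8]]
`c = a[1:]` → c = [[7, 4], [4, 8]]
`a[0].append(108)` → a = [[6, 9, 108], [7, 4], [4, 8]]; b = [[6, 9, 108], [7, 4], [4, 8]]
`a.append([7, 3])` → a = [[6, 9, 108], [7, 4], [4, 8], [7, 3]]
`print(b[0])` → prints [6, 9, 108]
`print(len(b))` → prints 3
`print(c[0])` → prints [7, 4]

Answer:
[6, 9, 108]
3
[7, 4]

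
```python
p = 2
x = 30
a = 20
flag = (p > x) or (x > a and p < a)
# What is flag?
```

Trace:
`p = 2` → p = 2
`x = 30` → x = 30
`a = 20` → a = 20
`flag = (p > x) or (x > a and p < a)` → flag = True
So flag = True

Answer: True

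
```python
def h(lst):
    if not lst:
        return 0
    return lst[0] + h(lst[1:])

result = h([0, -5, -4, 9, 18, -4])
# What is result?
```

0 + (-5) + (-4) + 9 + 18 + (-4) + 0 = 14

Answer: 14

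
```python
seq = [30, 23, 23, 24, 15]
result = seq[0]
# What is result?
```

Trace:
`seq = [30, 23, 23, 24, 15]` → seq = [30, 23, 23, 24, 15]
`result = seq[0]` → result = 30
So result = 30

Answer: 30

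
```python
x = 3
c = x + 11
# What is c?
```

Trace:
`x = 3` → x = 3
`c = x + 11` → c = 14
So c = 14

Answer: 14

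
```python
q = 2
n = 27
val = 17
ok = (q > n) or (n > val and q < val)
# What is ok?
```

Trace:
`q = 2` → q = 2
`n = 27` → n = 27
`val = 17` → val = 17
`ok = (q > n) or (n > val and q < val)` → ok = True
So ok = True

Answer: True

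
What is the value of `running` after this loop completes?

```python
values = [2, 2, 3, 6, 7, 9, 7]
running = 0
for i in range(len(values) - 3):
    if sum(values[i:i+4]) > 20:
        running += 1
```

Count windows with sum > 20
`running` takes the values: 0 → 1 → 2

Answer: 2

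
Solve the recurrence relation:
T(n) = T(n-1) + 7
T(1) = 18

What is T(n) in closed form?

Unrolling: T(n) = T(1) + 7·(n-1) = 18 + 7(n-1) = 7n + 11.

Answer: T(n) = 7n + 11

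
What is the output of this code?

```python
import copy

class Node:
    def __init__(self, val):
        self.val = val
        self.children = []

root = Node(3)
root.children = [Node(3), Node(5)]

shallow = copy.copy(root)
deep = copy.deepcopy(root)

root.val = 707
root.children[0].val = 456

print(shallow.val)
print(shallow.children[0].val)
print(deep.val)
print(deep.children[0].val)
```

Key concept: deep copy with custom objects.
Step by step:
`root = Node(3)` → root = Node(val=3, children=[])
`root.children = [Node(3), Node(5)]` → root = Node(val=3, children=[Node(val=3, children=[]), Node(val=5, children=[])])
`shallow = copy.copy(root)` → shallow = Node(val=3, children=[Node(val=3, children=[]), Node(val=5, children=[])])
`deep = copy.deepcopy(root)` → deep = Node(val=3, children=[Node(val=3, children=[]), Node(val=5, children=[])])
`root.val = 707` → root = Node(val=707, children=[Node(val=3, children=[]), Node(val=5, children=[])])
`root.children[0].val = 456` → root = Node(val=707, children=[Node(val=456, children=[]), Node(val=5, children=[])]); shallow = Node(val=3, children=[Node(val=456, children=[]), Node(val=5, children=[])])
`print(shallow.val)` → prints 3
`print(shallow.children[0].val)` → prints 456
`print(deep.val)` → prints 3
`print(deep.children[0].val)` → prints 3

Answer:
3
456
3
3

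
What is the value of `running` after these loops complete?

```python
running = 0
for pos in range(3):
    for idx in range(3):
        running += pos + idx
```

Sum of all pos+idx for pos,idx in 3x3
`running` takes the values: 0 → 1 → 3 → 4 → 6 → 9 → 11 → 14 → 18

Answer: 18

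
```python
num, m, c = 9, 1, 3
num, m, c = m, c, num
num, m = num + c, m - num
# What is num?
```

Trace:
`num, m, c = 9, 1, 3` → num = 9; m = 1; c = 3
`num, m, c = m, c, num` → num = 1; m = 3; c = 9
`num, m = num + c, m - num` → num = 10; m = 2
So num = 10

Answer: 10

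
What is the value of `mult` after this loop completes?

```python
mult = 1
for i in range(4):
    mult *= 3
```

3^4 = 81
`mult` takes the values: 1 → 3 → 9 → 27 → 81

Answer: 81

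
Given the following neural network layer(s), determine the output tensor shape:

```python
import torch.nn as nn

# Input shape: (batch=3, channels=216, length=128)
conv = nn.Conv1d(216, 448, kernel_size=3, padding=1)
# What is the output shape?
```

Input: (3, 216, 128) -> Output: (3, 448, 128)

Answer: (3, 448, 128)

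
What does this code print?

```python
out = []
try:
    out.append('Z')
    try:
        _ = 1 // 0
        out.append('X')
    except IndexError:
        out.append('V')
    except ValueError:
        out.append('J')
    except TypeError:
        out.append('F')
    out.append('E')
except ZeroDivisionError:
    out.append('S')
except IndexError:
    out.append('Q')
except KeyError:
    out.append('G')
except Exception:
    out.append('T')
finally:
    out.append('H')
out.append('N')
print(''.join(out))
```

Execution trace: 'Z' (try body) → 'S' (except ZeroDivisionError) → 'H' (finally) → 'N' (after the try/except). Output: ZSHN

Answer: ZSHN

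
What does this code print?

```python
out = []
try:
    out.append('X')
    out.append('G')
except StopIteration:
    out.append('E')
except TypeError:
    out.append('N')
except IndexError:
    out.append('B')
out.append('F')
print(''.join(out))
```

Execution trace: 'X' (try body) → 'G' (try body, no exception) → 'F' (after the try/except). Output: XGF

Answer: XGF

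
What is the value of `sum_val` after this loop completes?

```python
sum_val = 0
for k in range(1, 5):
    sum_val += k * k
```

Sum of squares 1² to 4² = 30
`sum_val` takes the values: 0 → 1 → 5 → 14 → 30

Answer: 30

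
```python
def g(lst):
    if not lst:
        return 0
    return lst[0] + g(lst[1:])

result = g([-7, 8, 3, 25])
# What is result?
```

(-7) + 8 + 3 + 25 + 0 = 29

Answer: 29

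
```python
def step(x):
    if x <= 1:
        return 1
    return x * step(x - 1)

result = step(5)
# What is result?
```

step(5) = 5 * 4 * 3 * 2 * 1 = 120

Answer: 120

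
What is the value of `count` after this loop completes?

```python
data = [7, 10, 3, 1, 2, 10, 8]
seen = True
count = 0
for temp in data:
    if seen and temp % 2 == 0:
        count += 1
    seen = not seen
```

Count even values at even positions
`count` takes the values: 0 → 1 → 2

Answer: 2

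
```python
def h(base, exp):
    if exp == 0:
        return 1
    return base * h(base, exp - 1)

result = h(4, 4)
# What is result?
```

h(4, 4) = 4 * 4 * 4 * 4 = 256

Answer: 256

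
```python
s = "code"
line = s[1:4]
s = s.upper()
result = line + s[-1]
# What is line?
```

Trace:
`s = "code"` → s = 'code'
`line = s[1:4]` → line = 'ode'
`s = s.upper()` → s = 'CODE'
`result = line + s[-1]` → result = 'odeE'
So line = 'ode'

Answer: 'ode'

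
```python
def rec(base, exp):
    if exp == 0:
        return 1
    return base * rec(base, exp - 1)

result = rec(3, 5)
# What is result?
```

rec(3, 5) = 3 * 3 * 3 * 3 * 3 = 243

Answer: 243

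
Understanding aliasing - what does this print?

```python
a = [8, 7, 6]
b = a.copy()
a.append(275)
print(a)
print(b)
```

Key concept: list.copy() creates independent copy.
Step by step:
`a = [8, 7, 6]` → a = [8, 7, 6]
`b = a.copy()` → b = [8, 7, 6]
`a.append(275)` → a = [8, 7, 6, 275]
`print(a)` → prints [8, 7, 6, 275]
`print(b)` → prints [8, 7, 6]

Answer:
[8, 7, 6, 275]
[8, 7, 6]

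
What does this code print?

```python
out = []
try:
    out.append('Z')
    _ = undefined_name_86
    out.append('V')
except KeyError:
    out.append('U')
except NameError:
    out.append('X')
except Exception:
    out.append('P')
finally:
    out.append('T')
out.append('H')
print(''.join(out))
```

Execution trace: 'Z' (try body) → 'X' (except NameError) → 'T' (finally) → 'H' (after the try/except). Output: ZXTH

Answer: ZXTH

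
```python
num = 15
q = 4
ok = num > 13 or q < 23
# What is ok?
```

Trace:
`num = 15` → num = 15
`q = 4` → q = 4
`ok = num > 13 or q < 23` → ok = True
So ok = True

Answer: True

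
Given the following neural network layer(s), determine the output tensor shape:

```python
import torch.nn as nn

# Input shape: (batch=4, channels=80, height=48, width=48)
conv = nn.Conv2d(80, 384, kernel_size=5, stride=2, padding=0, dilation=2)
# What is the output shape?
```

Input: (4, 80, 48, 48) -> Output: (4, 384, 20, 20)

Answer: (4, 384, 20, 20)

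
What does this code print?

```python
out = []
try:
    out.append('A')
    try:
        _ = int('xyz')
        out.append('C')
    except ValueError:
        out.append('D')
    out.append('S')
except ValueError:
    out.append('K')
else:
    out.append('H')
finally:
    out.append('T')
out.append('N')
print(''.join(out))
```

Execution trace: 'A' (try body) → 'D' (inner except ValueError) → 'S' (try body, no exception) → 'H' (else) → 'T' (finally) → 'N' (after the try/except). Output: ADSHTN

Answer: ADSHTN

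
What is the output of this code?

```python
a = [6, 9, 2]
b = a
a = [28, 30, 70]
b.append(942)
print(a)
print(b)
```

Key concept: rebinding vs mutation: a is rebound to a new list, b still points at the original.
Step by step:
`a = [6, 9, 2]` → a = [6, 9, 2]
`b = a` → b = [6, 9, 2] (same object as a)
`a = [28, 30, 70]` → a = [28, 30, 70]
`b.append(942)` → b = [6, 9, 2, 942]
`print(a)` → prints [28, 30, 70]
`print(b)` → prints [6, 9, 2, 942]

Answer:
[28, 30, 70]
[6, 9, 2, 942]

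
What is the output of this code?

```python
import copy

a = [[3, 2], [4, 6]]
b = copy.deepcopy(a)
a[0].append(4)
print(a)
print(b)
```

Key concept: deep copy is fully independent.
Step by step:
`a = [[3, 2], [4, 6]]` → a = [[3, 2], [4, 6]]
`b = copy.deepcopy(a)` → b = [[3, 2], [4, 6]]
`a[0].append(4)` → a = [[3, 2, 4], [4, 6]]
`print(a)` → prints [[3, 2, 4], [4, 6]]
`print(b)` → prints [[3, 2], [4, 6]]

Answer:
[[3, 2, 4], [4, 6]]
[[3, 2], [4, 6]]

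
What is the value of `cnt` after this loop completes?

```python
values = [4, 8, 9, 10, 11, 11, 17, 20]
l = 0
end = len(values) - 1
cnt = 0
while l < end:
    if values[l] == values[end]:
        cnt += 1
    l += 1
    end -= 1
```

Count matching pairs from ends
`cnt` takes the values: 0

Answer: 0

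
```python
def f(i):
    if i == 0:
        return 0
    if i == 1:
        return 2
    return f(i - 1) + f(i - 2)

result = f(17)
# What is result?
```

Build up from base cases: f(0)=0, f(1)=2, f(2)=2, f(3)=4, f(4)=6, f(5)=10, f(6)=16, ..., f(17)=3194

Answer: 3194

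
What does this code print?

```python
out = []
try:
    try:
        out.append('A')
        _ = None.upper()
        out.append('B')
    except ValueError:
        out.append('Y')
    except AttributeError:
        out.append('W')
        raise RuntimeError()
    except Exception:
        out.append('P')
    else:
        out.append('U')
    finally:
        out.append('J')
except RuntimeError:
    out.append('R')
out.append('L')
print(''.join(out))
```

Execution trace: 'A' (inner try body) → 'W' (inner except AttributeError) → 'J' (inner finally) → 'R' (outer except RuntimeError) → 'L' (after the try/except). Output: AWJRL

Answer: AWJRL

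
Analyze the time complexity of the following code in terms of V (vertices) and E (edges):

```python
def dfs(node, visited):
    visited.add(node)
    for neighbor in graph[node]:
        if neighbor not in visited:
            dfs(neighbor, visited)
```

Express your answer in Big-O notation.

This is Depth-first search (recursive). Time complexity: O(V + E).

Answer: O(V + E)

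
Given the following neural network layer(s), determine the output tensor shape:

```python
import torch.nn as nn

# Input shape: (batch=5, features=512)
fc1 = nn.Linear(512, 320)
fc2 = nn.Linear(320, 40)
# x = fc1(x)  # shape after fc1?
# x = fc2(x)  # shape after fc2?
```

Input: (5, 512) -> after fc1: (5, 320) -> Output: (5, 40)

Answer: (5, 40)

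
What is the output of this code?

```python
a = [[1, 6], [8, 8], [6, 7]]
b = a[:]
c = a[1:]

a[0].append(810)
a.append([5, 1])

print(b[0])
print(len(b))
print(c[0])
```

Key concept: slice with nested mutation.
Step by step:
`a = [[1, 6], [8, 8], [6, 7]]` → a = [[1, 6], [8, 8], [6, 7]]
`b = a[:]` → b = [[1, 6], [8, 8], [6, 7]]
`c = a[1:]` → c = [[8, 8], [6, 7]]
`a[0].append(810)` → a = [[1, 6, 810], [8, 8], [6, 7]]; b = [[1, 6, 810], [8, 8], [6, 7]]
`a.append([5, 1])` → a = [[1, 6, 810], [8, 8], [6, 7], [5, 1]]
`print(b[0])` → prints [1, 6, 810]
`print(len(b))` → prints 3
`print(c[0])` → prints [8, 8]

Answer:
[1, 6, 810]
3
[8, 8]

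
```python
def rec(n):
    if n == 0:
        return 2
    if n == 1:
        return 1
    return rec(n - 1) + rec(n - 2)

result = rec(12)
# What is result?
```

Build up from base cases: rec(0)=2, rec(1)=1, rec(2)=3, rec(3)=4, rec(4)=7, rec(5)=11, rec(6)=18, ..., rec(12)=322

Answer: 322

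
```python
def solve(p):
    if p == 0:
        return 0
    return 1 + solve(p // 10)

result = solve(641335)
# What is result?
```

Count of digits of 641335: 6

Answer: 6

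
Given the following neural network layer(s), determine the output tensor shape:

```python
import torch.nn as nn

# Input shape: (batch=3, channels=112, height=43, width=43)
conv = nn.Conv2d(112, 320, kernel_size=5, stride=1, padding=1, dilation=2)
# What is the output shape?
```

Input: (3, 112, 43, 43) -> Output: (3, 320, 37, 37)

Answer: (3, 320, 37, 37)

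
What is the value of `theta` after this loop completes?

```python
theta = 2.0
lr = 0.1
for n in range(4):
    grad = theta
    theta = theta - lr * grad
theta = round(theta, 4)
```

Gradient descent: w = 2.0 * (1 - 0.1)^4
`theta` takes the values: 2.0 → 1.8 → 1.62 → 1.458 → 1.3122

Answer: 1.3122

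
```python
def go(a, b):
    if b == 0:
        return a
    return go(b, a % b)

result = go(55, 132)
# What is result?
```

go(55, 132) -> go(132, 55) -> go(55, 22) -> go(22, 11) -> go(11, 0) -> 11

Answer: 11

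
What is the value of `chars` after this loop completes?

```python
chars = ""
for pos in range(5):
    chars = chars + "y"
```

Repeat 'y' 5 times
`chars` takes the values: "" → "y" → "yy" → "yyy" → "yyyy" → "yyyyy"

Answer: "yyyyy"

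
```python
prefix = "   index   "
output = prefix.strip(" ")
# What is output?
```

Trace:
`prefix = "   index   "` → prefix = '   index   '
`output = prefix.strip(" ")` → output = 'index'
So output = 'index'

Answer: 'index'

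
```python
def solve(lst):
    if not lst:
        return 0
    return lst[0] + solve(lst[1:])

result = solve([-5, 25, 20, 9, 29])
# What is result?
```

(-5) + 25 + 20 + 9 + 29 + 0 = 78

Answer: 78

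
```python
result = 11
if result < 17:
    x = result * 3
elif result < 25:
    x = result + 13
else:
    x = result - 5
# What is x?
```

Trace:
`result = 11` → result = 11
`if result < 17: ...` → result < 17 is True → x = 33
So x = 33

Answer: 33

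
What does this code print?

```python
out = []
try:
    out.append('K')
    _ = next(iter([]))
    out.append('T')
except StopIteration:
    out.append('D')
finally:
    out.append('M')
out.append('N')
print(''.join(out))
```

Execution trace: 'K' (try body) → 'D' (except StopIteration) → 'M' (finally) → 'N' (after the try/except). Output: KDMN

Answer: KDMN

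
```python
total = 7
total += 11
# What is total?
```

Trace:
`total = 7` → total = 7
`total += 11` → total = 18
So total = 18

Answer: 18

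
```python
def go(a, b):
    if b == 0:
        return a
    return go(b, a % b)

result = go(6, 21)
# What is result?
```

go(6, 21) -> go(21, 6) -> go(6, 3) -> go(3, 0) -> 3

Answer: 3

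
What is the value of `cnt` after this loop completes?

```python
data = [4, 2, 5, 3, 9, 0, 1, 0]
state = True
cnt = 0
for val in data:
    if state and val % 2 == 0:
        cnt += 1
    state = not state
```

Count even values at even positions
`cnt` takes the values: 0 → 1

Answer: 1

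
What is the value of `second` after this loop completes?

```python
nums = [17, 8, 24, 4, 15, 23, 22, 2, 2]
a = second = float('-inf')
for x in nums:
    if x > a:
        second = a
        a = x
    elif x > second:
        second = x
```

Second largest (with repeats) in [17, 8, 24, 4, 15, 23, 22, 2, 2]
`second` takes the values: -inf → 8 → 17 → 23

Answer: 23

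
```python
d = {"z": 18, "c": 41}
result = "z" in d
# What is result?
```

Trace:
`d = {"z": 18, "c": 41}` → d = {'z': 18, 'c': 41}
`result = "z" in d` → result = True
So result = True

Answer: True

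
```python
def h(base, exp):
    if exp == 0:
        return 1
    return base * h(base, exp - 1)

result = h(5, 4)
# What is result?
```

h(5, 4) = 5 * 5 * 5 * 5 = 625

Answer: 625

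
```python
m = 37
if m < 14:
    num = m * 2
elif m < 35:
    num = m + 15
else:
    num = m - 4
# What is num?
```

Trace:
`m = 37` → m = 37
`if m < 14: ...` → m < 14 is False, m < 35 is False, take else branch → num = 33
So num = 33

Answer: 33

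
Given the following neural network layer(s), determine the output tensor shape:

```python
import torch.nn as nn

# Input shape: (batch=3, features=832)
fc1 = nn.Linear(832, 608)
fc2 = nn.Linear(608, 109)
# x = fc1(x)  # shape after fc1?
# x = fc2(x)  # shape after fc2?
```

Input: (3, 832) -> after fc1: (3, 608) -> Output: (3, 109)

Answer: (3, 109)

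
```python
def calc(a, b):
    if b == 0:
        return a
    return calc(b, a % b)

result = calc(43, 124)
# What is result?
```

calc(43, 124) -> calc(124, 43) -> calc(43, 38) -> calc(38, 5) -> calc(5, 3) -> calc(3, 2) -> calc(2, 1) -> calc(1, 0) -> 1

Answer: 1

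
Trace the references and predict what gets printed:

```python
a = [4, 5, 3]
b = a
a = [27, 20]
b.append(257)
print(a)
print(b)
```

Key concept: rebinding vs mutation: a is rebound to a new list, b still points at the original.
Step by step:
`a = [4, 5, 3]` → a = [4, 5, 3]
`b = a` → b = [4, 5, 3] (same object as a)
`a = [27, 20]` → a = [27, 20]
`b.append(257)` → b = [4, 5, 3, 257]
`print(a)` → prints [27, 20]
`print(b)` → prints [4, 5, 3, 257]

Answer:
[27, 20]
[4, 5, 3, 257]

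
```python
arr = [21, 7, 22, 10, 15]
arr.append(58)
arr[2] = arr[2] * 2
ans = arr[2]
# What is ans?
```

Trace:
`arr = [21, 7, 22, 10, 15]` → arr = [21, 7, 22, 10, 15]
`arr.append(58)` → arr = [21, 7, 22, 10, 15, 58]
`arr[2] = arr[2] * 2` → arr = [21, 7, 44, 10, 15, 58]
`ans = arr[2]` → ans = 44
So ans = 44

Answer: 44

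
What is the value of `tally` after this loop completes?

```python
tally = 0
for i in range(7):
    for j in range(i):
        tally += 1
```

Triangle number: 0+1+2+...+6
`tally` takes the values: 0 → 1 → 2 → 3 → 4 → 5 → 6 → 7 → 8 → 9 → 10 → 11 → 12 → 13 → 14 → 15 → 16 → 17 → 18 → 19 → 20 → 21

Answer: 21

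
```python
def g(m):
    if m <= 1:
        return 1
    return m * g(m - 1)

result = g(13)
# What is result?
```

g(13) = 13 * 12 * 11 * 10 * 9 * 8 * 7 * 6 * 5 * 4 * 3 * 2 * 1 = 6227020800

Answer: 6227020800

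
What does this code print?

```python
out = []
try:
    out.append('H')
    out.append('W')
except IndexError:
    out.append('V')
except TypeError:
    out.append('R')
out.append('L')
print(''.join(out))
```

Execution trace: 'H' (try body) → 'W' (try body, no exception) → 'L' (after the try/except). Output: HWL

Answer: HWL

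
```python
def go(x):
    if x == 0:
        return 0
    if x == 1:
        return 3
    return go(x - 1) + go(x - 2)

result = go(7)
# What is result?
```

Build up from base cases: go(0)=0, go(1)=3, go(2)=3, go(3)=6, go(4)=9, go(5)=15, go(6)=24, ..., go(7)=39

Answer: 39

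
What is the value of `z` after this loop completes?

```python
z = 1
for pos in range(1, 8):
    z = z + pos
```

Start at 1, add 1 through 7
`z` takes the values: 1 → 2 → 4 → 7 → 11 → 16 → 22 → 29

Answer: 29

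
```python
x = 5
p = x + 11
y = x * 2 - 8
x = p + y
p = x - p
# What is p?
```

Trace:
`x = 5` → x = 5
`p = x + 11` → p = 16
`y = x * 2 - 8` → y = 2
`x = p + y` → x = 18
`p = x - p` → p = 2
So p = 2

Answer: 2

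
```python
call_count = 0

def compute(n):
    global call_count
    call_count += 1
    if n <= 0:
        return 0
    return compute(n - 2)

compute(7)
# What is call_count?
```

Linear recursion stepping by 2: 5 calls from n=7 down to ≤0.

Answer: 5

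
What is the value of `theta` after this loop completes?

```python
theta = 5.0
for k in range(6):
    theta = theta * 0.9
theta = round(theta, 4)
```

Exponential decay: 5.0 * 0.9^6
`theta` takes the values: 5.0 → 4.5 → 4.05 → 3.645 → 3.2805 → 2.95245 → 2.657205 → 2.6572

Answer: 2.6572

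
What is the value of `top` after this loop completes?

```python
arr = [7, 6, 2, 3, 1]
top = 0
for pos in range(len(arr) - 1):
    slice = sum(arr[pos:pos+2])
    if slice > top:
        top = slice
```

Max sum of 2-element window in [7, 6, 2, 3, 1]
`top` takes the values: 0 → 13

Answer: 13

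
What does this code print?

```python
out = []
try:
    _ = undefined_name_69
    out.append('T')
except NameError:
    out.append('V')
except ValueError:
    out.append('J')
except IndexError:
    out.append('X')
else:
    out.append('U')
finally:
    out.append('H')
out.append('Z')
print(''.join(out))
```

Execution trace: 'V' (except NameError) → 'H' (finally) → 'Z' (after the try/except). Output: VHZ

Answer: VHZ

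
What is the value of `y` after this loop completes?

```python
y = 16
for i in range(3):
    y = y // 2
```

Halve 3 times: 16 // 2^3 = 2
`y` takes the values: 16 → 8 → 4 → 2

Answer: 2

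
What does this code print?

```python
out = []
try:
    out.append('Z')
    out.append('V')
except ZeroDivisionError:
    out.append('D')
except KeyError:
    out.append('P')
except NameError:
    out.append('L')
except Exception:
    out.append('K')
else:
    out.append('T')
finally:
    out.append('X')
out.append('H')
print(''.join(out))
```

Execution trace: 'Z' (try body) → 'V' (try body, no exception) → 'T' (else) → 'X' (finally) → 'H' (after the try/except). Output: ZVTXH

Answer: ZVTXH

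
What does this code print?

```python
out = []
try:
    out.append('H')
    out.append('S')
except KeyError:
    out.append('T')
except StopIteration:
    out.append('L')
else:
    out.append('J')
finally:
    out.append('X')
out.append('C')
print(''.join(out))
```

Execution trace: 'H' (try body) → 'S' (try body, no exception) → 'J' (else) → 'X' (finally) → 'C' (after the try/except). Output: HSJXC

Answer: HSJXC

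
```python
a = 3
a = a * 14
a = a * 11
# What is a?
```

Trace:
`a = 3` → a = 3
`a = a * 14` → a = 42
`a = a * 11` → a = 462
So a = 462

Answer: 462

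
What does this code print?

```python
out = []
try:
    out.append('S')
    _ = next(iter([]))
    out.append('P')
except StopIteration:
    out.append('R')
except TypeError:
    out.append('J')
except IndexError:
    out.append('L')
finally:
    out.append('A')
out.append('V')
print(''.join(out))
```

Execution trace: 'S' (try body) → 'R' (except StopIteration) → 'A' (finally) → 'V' (after the try/except). Output: SRAV

Answer: SRAV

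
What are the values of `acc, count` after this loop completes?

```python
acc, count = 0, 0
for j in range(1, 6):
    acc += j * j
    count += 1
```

Sum of squares and count
`acc, count` takes the values: (0, 0) → (1, 0) → (1, 1) → (5, 1) → (5, 2) → (14, 2) → (14, 3) → (30, 3) → (30, 4) → (55, 4) → (55, 5)

Answer: 55, 5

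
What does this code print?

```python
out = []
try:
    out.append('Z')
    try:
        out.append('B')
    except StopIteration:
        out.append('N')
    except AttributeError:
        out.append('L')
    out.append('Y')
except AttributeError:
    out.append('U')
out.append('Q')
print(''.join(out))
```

Execution trace: 'Z' (try body) → 'B' (inner try body, no exception) → 'Y' (try body, no exception) → 'Q' (after the try/except). Output: ZBYQ

Answer: ZBYQ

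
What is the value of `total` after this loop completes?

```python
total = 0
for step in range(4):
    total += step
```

Sum of 0 to 3 = 6
`total` takes the values: 0 → 1 → 3 → 6

Answer: 6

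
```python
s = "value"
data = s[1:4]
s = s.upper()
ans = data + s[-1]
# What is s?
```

Trace:
`s = "value"` → s = 'value'
`data = s[1:4]` → data = 'alu'
`s = s.upper()` → s = 'VALUE'
`ans = data + s[-1]` → ans = 'aluE'
So s = 'VALUE'

Answer: 'VALUE'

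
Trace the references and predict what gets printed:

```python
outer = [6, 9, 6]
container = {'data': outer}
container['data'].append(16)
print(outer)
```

Key concept: dict holds reference to list.
Step by step:
`outer = [6, 9, 6]` → outer = [6, 9, 6]
`container = {'data': outer}` → container = {'data': [6, 9, 6]}
`container['data'].append(16)` → outer = [6, 9, 6, 16]; container = {'data': [6, 9, 6, 16]}
`print(outer)` → prints [6, 9, 6, 16]

Answer: [6, 9, 6, 16]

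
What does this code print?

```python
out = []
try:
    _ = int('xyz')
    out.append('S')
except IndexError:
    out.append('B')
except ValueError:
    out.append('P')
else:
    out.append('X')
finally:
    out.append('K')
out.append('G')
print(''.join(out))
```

Execution trace: 'P' (except ValueError) → 'K' (finally) → 'G' (after the try/except). Output: PKG

Answer: PKG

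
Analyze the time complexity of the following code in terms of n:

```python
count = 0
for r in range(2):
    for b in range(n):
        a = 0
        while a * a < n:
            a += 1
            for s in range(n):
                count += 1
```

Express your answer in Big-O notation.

Each loop level contributes: 1 × n × √n × n. Multiplying the contributions gives O(n^2√n).

Answer: O(n^2√n)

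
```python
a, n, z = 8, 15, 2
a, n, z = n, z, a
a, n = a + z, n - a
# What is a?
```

Trace:
`a, n, z = 8, 15, 2` → a = 8; n = 15; z = 2
`a, n, z = n, z, a` → a = 15; n = 2; z = 8
`a, n = a + z, n - a` → a = 23; n = -13
So a = 23

Answer: 23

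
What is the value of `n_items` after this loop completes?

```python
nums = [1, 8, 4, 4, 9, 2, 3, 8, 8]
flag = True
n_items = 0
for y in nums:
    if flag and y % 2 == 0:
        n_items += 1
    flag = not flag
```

Count even values at even positions
`n_items` takes the values: 0 → 1 → 2

Answer: 2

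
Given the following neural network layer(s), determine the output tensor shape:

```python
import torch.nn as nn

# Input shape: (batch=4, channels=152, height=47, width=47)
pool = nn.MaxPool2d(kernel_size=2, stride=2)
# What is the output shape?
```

Input: (4, 152, 47, 47) -> Output: (4, 152, 23, 23)

Answer: (4, 152, 23, 23)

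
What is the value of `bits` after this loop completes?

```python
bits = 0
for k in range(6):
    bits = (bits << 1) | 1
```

Build 6 consecutive 1-bits: 0b111111
`bits` takes the values: 0 → 1 → 3 → 7 → 15 → 31 → 63

Answer: 63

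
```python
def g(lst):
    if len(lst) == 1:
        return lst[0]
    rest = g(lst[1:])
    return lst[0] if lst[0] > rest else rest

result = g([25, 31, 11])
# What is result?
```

Recursive max over [25, 31, 11] = 31

Answer: 31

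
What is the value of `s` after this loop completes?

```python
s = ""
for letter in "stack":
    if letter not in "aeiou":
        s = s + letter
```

Remove vowels from 'stack'
`s` takes the values: "" → "s" → "st" → "stc" → "stck"

Answer: "stck"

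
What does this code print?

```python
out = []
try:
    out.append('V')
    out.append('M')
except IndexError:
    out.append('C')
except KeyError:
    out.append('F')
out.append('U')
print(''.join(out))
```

Execution trace: 'V' (try body) → 'M' (try body, no exception) → 'U' (after the try/except). Output: VMU

Answer: VMU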